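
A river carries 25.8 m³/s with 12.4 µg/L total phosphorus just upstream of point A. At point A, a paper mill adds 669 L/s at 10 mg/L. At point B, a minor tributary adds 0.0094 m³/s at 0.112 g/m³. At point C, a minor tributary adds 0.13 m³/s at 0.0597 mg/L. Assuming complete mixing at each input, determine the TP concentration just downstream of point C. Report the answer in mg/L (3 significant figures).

12.4 µg/L = 0.0124 mg/L.
669 L/s = 0.669 m³/s.
After input A: C = (25.8·0.0124 + 0.669·10) / 26.47 = 0.2648 mg/L.
After input B: C = (26.47·0.2648 + 0.0094·0.112) / 26.48 = 0.2648 mg/L.
After input C: C = (26.48·0.2648 + 0.13·0.0597) / 26.61 = 0.2638 mg/L.

0.264 mg/L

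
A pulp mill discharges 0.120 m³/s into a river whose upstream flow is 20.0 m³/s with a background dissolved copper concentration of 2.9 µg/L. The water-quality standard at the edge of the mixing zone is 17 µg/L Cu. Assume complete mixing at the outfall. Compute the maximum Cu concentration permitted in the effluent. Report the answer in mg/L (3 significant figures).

2.9 µg/L = 0.0029 mg/L.
17 µg/L = 0.017 mg/L.
Mass balance: 0.017·20.12 = 0.12·Cₑ + 20·0.0029.
Cₑ = (0.342 − 0.058) / 0.12 = 2.367 mg/L.

2.37 mg/L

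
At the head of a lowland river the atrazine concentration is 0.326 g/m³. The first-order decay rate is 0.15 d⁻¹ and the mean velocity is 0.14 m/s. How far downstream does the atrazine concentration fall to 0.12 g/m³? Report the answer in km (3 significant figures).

From C = C₀·e^(−kt), t = ln(C₀/C)/k = ln(0.326/0.12)/0.15 = 0.9994/0.15 = 6.663 d.
Distance = v·t = 0.14 m/s × 5.757e+05 s = 8.059e+04 m = 80.59 km.

80.6 km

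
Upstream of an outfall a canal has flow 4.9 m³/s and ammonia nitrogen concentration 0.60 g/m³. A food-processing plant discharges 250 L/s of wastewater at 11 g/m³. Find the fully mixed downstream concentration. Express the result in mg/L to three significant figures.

250 L/s = 0.25 m³/s.
By mass balance at complete mixing, C = (0.25·11 + 4.9·0.6) / (0.25 + 4.9) = 5.69/5.15 = 1.105 mg/L.

1.10 mg/L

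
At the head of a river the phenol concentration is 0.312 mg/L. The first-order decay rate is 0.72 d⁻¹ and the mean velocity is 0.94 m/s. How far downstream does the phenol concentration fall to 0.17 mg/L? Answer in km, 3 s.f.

From C = C₀·e^(−kt), t = ln(C₀/C)/k = ln(0.312/0.17)/0.72 = 0.6072/0.72 = 0.8433 d.
Distance = v·t = 0.94 m/s × 7.286e+04 s = 6.849e+04 m = 68.49 km.

68.5 km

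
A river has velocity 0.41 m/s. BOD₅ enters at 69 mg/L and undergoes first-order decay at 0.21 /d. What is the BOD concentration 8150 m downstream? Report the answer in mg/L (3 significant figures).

Travel time t = 8150 m / 0.41 m/s = 8150/0.41 = 1.988e+04 s = 0.2301 d.
First-order decay: C = 69·exp(−0.21·0.2301) = 69·0.9528 = 65.75 mg/L.

65.7 mg/L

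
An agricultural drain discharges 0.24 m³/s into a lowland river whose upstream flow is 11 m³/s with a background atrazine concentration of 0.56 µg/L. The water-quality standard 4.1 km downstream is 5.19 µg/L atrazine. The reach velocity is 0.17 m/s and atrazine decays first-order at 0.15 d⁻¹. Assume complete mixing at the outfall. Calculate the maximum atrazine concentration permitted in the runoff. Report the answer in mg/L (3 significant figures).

0.56 µg/L = 0.00056 mg/L.
5.19 µg/L = 0.00519 mg/L.
Travel time to the compliance point: t = 4100/0.17 = 2.412e+04 s = 0.2791 d; decay factor exp(−0.15·0.2791) = 0.959.
So the concentration just after mixing may be at most 0.00519/0.959 = 0.005412 mg/L.
Mass balance: 0.005412·11.24 = 0.24·Cₑ + 11·0.00056.
Cₑ = (0.06083 − 0.00616) / 0.24 = 0.2278 mg/L.

0.228 mg/L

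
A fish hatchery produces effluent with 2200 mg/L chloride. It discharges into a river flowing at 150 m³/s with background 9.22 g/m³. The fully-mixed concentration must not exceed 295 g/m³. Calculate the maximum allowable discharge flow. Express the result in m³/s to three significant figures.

Mass balance at complete mixing: C_std·(Q_w + Q_r) = Q_w·C_e + Q_r·C_b.
Rearranging, Q_w = Q_r·(C_std − C_b)/(C_e − C_std) = 150·(295 − 9.22) / (2200 − 295) = 22.5 m³/s.

22.5 m³/s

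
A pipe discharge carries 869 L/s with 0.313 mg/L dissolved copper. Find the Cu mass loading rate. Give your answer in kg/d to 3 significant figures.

23.5 kg/d

869 L/s = 0.869 m³/s.
Mass flux = Q·C = 0.869 m³/s × 0.313 g/m³ = 0.272 g/s.
= 0.272 g/s × 86.4 = 23.5 kg/d.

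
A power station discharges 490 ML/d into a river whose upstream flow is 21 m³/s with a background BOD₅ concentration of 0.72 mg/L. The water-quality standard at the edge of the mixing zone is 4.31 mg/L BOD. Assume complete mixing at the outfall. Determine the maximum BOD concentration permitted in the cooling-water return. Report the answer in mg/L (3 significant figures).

17.6 mg/L

490 ML/d = 5.671 m³/s.
Mass balance: 4.31·26.67 = 5.671·Cₑ + 21·0.72.
Cₑ = (115 − 15.12) / 5.671 = 17.6 mg/L.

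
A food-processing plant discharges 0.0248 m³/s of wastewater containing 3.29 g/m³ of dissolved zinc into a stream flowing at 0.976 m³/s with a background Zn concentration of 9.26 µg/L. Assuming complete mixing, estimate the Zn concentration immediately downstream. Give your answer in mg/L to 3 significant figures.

0.0906 mg/L

9.26 µg/L = 0.00926 mg/L.
By mass balance at complete mixing, C = (0.0248·3.29 + 0.976·0.00926) / (0.0248 + 0.976) = 0.09063/1.001 = 0.09056 mg/L.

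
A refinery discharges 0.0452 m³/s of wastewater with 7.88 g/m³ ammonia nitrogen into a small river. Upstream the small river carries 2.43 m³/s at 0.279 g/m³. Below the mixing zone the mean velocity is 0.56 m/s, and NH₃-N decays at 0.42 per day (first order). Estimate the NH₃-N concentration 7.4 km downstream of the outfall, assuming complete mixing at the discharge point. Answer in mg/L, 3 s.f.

0.392 mg/L

After complete mixing, C₀ = (0.0452·7.88 + 2.43·0.279) / 2.475 = 0.4178 mg/L.
Travel time t = 7400 m / 0.56 m/s = 1.321e+04 s = 0.1529 d.
C = 0.4178·exp(−0.42·0.1529) = 0.4178·0.9378 = 0.3918 mg/L.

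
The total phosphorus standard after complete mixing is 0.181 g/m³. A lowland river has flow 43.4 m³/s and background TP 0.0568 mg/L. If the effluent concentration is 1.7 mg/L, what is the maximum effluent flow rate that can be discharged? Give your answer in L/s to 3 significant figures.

3550 L/s

Mass balance at complete mixing: C_std·(Q_w + Q_r) = Q_w·C_e + Q_r·C_b.
Rearranging, Q_w = Q_r·(C_std − C_b)/(C_e − C_std) = 43.4·(0.181 − 0.0568) / (1.7 − 0.181) = 3.549 m³/s.
= 3549 L/s.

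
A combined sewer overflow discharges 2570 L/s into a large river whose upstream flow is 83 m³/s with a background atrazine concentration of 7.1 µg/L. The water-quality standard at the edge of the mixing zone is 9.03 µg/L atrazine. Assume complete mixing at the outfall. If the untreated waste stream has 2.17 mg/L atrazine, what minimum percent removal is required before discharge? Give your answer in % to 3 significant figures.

96.7 %

2570 L/s = 2.57 m³/s.
7.1 µg/L = 0.0071 mg/L.
9.03 µg/L = 0.00903 mg/L.
Mass balance: 0.00903·85.57 = 2.57·Cₑ + 83·0.0071.
Cₑ = (0.7727 − 0.5893) / 2.57 = 0.07136 mg/L.
Required removal = 1 − 0.07136/2.17 = 96.71 %.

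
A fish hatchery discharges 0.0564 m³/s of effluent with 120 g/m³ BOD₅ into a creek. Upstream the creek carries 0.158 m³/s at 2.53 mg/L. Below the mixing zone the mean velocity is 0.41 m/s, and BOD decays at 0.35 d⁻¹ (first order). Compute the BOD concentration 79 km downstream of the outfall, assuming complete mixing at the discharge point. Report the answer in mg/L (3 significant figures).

15.3 mg/L

After complete mixing, C₀ = (0.0564·120 + 0.158·2.53) / 0.2144 = 33.43 mg/L.
Travel time t = 7.9e+04 m / 0.41 m/s = 1.927e+05 s = 2.23 d.
C = 33.43·exp(−0.35·2.23) = 33.43·0.4582 = 15.32 mg/L.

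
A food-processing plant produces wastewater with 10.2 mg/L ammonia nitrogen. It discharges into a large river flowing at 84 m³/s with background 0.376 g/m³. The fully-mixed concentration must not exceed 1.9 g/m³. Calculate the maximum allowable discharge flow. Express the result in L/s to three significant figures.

Mass balance at complete mixing: C_std·(Q_w + Q_r) = Q_w·C_e + Q_r·C_b.
Rearranging, Q_w = Q_r·(C_std − C_b)/(C_e − C_std) = 84·(1.9 − 0.376) / (10.2 − 1.9) = 15.42 m³/s.
= 1.542e+04 L/s.

15400 L/s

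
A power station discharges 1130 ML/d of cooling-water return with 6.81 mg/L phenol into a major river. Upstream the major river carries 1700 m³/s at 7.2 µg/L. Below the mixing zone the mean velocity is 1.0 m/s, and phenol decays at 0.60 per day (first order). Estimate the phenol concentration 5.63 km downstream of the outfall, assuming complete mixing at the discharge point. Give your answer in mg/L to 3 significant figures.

0.0569 mg/L

1130 ML/d = 13.08 m³/s.
7.2 µg/L = 0.0072 mg/L.
After complete mixing, C₀ = (13.08·6.81 + 1700·0.0072) / 1713 = 0.05914 mg/L.
Travel time t = 5630 m / 1.0 m/s = 5630 s = 0.06516 d.
C = 0.05914·exp(−0.60·0.06516) = 0.05914·0.9617 = 0.05687 mg/L.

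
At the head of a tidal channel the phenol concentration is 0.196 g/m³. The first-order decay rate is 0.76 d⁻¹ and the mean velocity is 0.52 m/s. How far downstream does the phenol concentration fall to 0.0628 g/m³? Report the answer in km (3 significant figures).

67.3 km

From C = C₀·e^(−kt), t = ln(C₀/C)/k = ln(0.196/0.0628)/0.76 = 1.138/0.76 = 1.498 d.
Distance = v·t = 0.52 m/s × 1.294e+05 s = 6.728e+04 m = 67.28 km.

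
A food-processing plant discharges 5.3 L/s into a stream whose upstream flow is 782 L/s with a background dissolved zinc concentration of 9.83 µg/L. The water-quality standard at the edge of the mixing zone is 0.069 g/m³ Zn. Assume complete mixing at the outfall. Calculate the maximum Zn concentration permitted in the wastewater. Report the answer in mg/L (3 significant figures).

8.80 mg/L

5.3 L/s = 0.0053 m³/s.
782 L/s = 0.782 m³/s.
9.83 µg/L = 0.00983 mg/L.
Mass balance: 0.069·0.7873 = 0.0053·Cₑ + 0.782·0.00983.
Cₑ = (0.05432 − 0.007687) / 0.0053 = 8.799 mg/L.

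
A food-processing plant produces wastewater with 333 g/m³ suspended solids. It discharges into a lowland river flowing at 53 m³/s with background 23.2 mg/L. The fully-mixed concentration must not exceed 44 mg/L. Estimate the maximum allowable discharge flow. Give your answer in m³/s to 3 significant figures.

Mass balance at complete mixing: C_std·(Q_w + Q_r) = Q_w·C_e + Q_r·C_b.
Rearranging, Q_w = Q_r·(C_std − C_b)/(C_e − C_std) = 53·(44 − 23.2) / (333 − 44) = 3.815 m³/s.

3.81 m³/s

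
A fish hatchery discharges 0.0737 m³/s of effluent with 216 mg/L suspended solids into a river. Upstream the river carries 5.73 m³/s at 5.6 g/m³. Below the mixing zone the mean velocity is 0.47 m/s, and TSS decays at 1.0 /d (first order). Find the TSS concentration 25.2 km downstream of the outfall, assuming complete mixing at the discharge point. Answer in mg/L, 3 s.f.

After complete mixing, C₀ = (0.0737·216 + 5.73·5.6) / 5.804 = 8.272 mg/L.
Travel time t = 2.52e+04 m / 0.47 m/s = 5.362e+04 s = 0.6206 d.
C = 8.272·exp(−1.0·0.6206) = 8.272·0.5376 = 4.447 mg/L.

4.45 mg/L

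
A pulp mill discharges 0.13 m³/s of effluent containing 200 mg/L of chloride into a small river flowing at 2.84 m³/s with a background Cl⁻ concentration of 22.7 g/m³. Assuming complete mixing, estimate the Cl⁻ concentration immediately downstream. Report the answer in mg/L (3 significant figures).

30.5 mg/L

By mass balance at complete mixing, C = (0.13·200 + 2.84·22.7) / (0.13 + 2.84) = 90.47/2.97 = 30.46 mg/L.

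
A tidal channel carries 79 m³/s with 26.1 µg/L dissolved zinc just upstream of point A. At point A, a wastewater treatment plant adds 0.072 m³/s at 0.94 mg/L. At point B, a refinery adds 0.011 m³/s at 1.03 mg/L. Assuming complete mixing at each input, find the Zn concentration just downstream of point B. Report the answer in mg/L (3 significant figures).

26.1 µg/L = 0.0261 mg/L.
After input A: C = (79·0.0261 + 0.072·0.94) / 79.07 = 0.02693 mg/L.
After input B: C = (79.07·0.02693 + 0.011·1.03) / 79.08 = 0.02707 mg/L.

0.0271 mg/L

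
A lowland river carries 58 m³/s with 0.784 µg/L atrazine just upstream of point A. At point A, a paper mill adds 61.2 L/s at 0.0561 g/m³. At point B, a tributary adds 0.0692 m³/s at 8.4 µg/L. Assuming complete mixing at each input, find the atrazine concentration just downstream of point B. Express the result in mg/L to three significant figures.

0.000851 mg/L

0.784 µg/L = 0.000784 mg/L.
61.2 L/s = 0.0612 m³/s.
After input A: C = (58·0.000784 + 0.0612·0.0561) / 58.06 = 0.0008423 mg/L.
8.4 µg/L = 0.0084 mg/L.
After input B: C = (58.06·0.0008423 + 0.0692·0.0084) / 58.13 = 0.0008513 mg/L.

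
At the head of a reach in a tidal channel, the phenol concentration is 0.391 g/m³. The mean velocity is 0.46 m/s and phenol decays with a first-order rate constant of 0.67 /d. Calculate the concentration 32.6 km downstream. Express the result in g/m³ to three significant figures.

Travel time t = 32.6 km / 0.46 m/s = 3.26e+04/0.46 = 7.087e+04 s = 0.8202 d.
First-order decay: C = 0.391·exp(−0.67·0.8202) = 0.391·0.5772 = 0.2257 g/m³.

0.226 g/m³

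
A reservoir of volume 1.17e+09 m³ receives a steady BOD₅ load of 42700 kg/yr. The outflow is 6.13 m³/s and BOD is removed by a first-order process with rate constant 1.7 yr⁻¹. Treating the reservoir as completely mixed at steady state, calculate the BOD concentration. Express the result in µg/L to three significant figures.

Outflow Q = 6.13 m³/s × 3.156e+07 s/yr = 1.934e+08 m³/yr.
Steady-state CSTR mass balance: W = Q·C + k·V·C, so C = W/(Q + kV).
Q + kV = 1.934e+08 + 1.7·1.17e+09 = 2.182e+09 m³/yr.
C = 42700/2.182e+09 = 1.957e-05 kg/m³ = 0.01957 mg/L = 19.57 µg/L.

19.6 µg/L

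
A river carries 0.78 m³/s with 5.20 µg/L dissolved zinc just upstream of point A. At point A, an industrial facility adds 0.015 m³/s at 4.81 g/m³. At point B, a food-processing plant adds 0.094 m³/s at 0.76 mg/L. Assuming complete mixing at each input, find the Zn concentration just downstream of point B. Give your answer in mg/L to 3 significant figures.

5.20 µg/L = 0.0052 mg/L.
After input A: C = (0.78·0.0052 + 0.015·4.81) / 0.795 = 0.09586 mg/L.
After input B: C = (0.795·0.09586 + 0.094·0.76) / 0.889 = 0.1661 mg/L.

0.166 mg/L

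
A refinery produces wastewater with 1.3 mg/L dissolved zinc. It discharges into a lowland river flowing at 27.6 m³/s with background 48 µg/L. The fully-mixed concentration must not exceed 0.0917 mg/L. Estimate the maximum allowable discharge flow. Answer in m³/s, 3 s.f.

0.998 m³/s

48 µg/L = 0.048 mg/L.
Mass balance at complete mixing: C_std·(Q_w + Q_r) = Q_w·C_e + Q_r·C_b.
Rearranging, Q_w = Q_r·(C_std − C_b)/(C_e − C_std) = 27.6·(0.0917 − 0.048) / (1.3 − 0.0917) = 0.9982 m³/s.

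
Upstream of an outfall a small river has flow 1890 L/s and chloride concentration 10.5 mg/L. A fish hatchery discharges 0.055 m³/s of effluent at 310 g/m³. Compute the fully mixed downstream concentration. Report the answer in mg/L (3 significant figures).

19.0 mg/L

1890 L/s = 1.89 m³/s.
Conservation of mass across the mixing zone: C = (0.055·310 + 1.89·10.5) / (0.055 + 1.89) = 36.9/1.945 = 18.97 mg/L.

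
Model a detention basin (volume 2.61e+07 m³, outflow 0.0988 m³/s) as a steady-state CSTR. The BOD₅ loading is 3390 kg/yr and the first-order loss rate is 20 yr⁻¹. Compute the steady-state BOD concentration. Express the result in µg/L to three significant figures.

6.46 µg/L

Outflow Q = 0.0988 m³/s × 3.156e+07 s/yr = 3.118e+06 m³/yr.
Steady-state CSTR mass balance: W = Q·C + k·V·C, so C = W/(Q + kV).
Q + kV = 3.118e+06 + 20·2.61e+07 = 5.251e+08 m³/yr.
C = 3390/5.251e+08 = 6.456e-06 kg/m³ = 0.006456 mg/L = 6.456 µg/L.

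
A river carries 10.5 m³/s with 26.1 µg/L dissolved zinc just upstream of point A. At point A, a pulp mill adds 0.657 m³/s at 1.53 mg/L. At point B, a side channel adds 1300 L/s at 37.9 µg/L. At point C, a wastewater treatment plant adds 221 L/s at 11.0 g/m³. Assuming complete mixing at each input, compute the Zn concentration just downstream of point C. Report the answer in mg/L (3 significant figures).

0.297 mg/L

26.1 µg/L = 0.0261 mg/L.
After input A: C = (10.5·0.0261 + 0.657·1.53) / 11.16 = 0.1147 mg/L.
1300 L/s = 1.3 m³/s.
37.9 µg/L = 0.0379 mg/L.
After input B: C = (11.16·0.1147 + 1.3·0.0379) / 12.46 = 0.1066 mg/L.
221 L/s = 0.221 m³/s.
After input C: C = (12.46·0.1066 + 0.221·11) / 12.68 = 0.2965 mg/L.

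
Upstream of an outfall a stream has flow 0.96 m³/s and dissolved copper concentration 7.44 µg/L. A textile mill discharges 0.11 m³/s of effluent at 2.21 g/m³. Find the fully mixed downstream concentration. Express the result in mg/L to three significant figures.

0.234 mg/L

7.44 µg/L = 0.00744 mg/L.
By mass balance at complete mixing, C = (0.11·2.21 + 0.96·0.00744) / (0.11 + 0.96) = 0.2502/1.07 = 0.2339 mg/L.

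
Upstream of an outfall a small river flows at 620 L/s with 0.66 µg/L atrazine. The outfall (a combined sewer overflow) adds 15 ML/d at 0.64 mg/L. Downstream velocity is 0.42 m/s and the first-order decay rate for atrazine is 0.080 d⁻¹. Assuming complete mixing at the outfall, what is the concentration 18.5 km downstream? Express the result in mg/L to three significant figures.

15 ML/d = 0.1736 m³/s.
620 L/s = 0.62 m³/s.
0.66 µg/L = 0.00066 mg/L.
After complete mixing, C₀ = (0.1736·0.64 + 0.62·0.00066) / 0.7936 = 0.1405 mg/L.
Travel time t = 1.85e+04 m / 0.42 m/s = 4.405e+04 s = 0.5098 d.
C = 0.1405·exp(−0.080·0.5098) = 0.1405·0.96 = 0.1349 mg/L.

0.135 mg/L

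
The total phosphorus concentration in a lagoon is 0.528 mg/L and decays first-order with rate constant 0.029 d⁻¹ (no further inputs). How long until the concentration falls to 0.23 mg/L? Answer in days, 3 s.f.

28.7 d

t = ln(C₀/C)/k = ln(0.528/0.23)/0.029 = 0.831/0.029 = 28.66 d.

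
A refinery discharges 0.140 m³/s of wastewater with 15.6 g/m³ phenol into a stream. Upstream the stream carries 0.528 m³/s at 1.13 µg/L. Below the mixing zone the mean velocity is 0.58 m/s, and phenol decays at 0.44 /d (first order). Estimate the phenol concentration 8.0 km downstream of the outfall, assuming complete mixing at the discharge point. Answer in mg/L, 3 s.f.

3.05 mg/L

1.13 µg/L = 0.00113 mg/L.
After complete mixing, C₀ = (0.14·15.6 + 0.528·0.00113) / 0.668 = 3.27 mg/L.
Travel time t = 8000 m / 0.58 m/s = 1.379e+04 s = 0.1596 d.
C = 3.27·exp(−0.44·0.1596) = 3.27·0.9322 = 3.049 mg/L.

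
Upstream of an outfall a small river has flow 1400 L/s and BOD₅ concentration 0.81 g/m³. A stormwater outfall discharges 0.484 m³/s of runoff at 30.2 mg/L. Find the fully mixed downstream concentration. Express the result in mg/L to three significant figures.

1400 L/s = 1.4 m³/s.
By mass balance at complete mixing, C = (0.484·30.2 + 1.4·0.81) / (0.484 + 1.4) = 15.75/1.884 = 8.36 mg/L.

8.36 mg/L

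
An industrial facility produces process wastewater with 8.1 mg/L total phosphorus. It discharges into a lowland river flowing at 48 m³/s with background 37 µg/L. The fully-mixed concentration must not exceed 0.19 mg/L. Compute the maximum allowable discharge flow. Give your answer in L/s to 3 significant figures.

928 L/s

37 µg/L = 0.037 mg/L.
Mass balance at complete mixing: C_std·(Q_w + Q_r) = Q_w·C_e + Q_r·C_b.
Rearranging, Q_w = Q_r·(C_std − C_b)/(C_e − C_std) = 48·(0.19 − 0.037) / (8.1 − 0.19) = 0.9284 m³/s.
= 928.4 L/s.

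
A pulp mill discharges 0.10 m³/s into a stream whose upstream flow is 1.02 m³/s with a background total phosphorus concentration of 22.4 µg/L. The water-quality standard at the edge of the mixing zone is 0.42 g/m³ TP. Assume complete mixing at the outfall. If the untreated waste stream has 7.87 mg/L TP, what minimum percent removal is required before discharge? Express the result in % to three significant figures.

43.1 %

22.4 µg/L = 0.0224 mg/L.
Mass balance: 0.42·1.12 = 0.1·Cₑ + 1.02·0.0224.
Cₑ = (0.4704 − 0.02285) / 0.1 = 4.476 mg/L.
Required removal = 1 − 4.476/7.87 = 43.13 %.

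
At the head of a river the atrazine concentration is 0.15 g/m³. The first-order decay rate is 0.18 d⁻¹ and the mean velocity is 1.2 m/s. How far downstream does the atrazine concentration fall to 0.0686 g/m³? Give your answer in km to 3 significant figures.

451 km

From C = C₀·e^(−kt), t = ln(C₀/C)/k = ln(0.15/0.0686)/0.18 = 0.7823/0.18 = 4.346 d.
Distance = v·t = 1.2 m/s × 3.755e+05 s = 4.506e+05 m = 450.6 km.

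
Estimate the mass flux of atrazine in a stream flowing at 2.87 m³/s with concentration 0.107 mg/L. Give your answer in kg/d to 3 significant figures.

Mass flux = Q·C = 2.87 m³/s × 0.107 g/m³ = 0.3071 g/s.
= 0.3071 g/s × 86.4 = 26.53 kg/d.

26.5 kg/d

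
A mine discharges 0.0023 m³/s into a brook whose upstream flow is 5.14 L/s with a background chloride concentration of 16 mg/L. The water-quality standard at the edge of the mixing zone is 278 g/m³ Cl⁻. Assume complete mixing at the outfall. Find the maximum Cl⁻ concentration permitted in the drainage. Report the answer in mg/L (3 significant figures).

5.14 L/s = 0.00514 m³/s.
Mass balance: 278·0.00744 = 0.0023·Cₑ + 0.00514·16.
Cₑ = (2.068 − 0.08224) / 0.0023 = 863.5 mg/L.

864 mg/L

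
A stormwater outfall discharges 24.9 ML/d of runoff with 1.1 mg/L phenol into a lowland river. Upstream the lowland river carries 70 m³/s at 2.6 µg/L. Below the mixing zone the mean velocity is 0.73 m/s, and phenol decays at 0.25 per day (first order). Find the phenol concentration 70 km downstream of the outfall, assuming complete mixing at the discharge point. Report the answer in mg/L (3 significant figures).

24.9 ML/d = 0.2882 m³/s.
2.6 µg/L = 0.0026 mg/L.
After complete mixing, C₀ = (0.2882·1.1 + 70·0.0026) / 70.29 = 0.0071 mg/L.
Travel time t = 7e+04 m / 0.73 m/s = 9.589e+04 s = 1.11 d.
C = 0.0071·exp(−0.25·1.11) = 0.0071·0.7577 = 0.005379 mg/L.

0.00538 mg/L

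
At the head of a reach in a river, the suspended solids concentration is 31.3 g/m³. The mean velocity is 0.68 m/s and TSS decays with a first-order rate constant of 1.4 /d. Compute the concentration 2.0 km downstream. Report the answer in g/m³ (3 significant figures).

29.8 g/m³

Travel time t = 2.0 km / 0.68 m/s = 2000/0.68 = 2941 s = 0.03404 d.
First-order decay: C = 31.3·exp(−1.4·0.03404) = 31.3·0.9535 = 29.84 g/m³.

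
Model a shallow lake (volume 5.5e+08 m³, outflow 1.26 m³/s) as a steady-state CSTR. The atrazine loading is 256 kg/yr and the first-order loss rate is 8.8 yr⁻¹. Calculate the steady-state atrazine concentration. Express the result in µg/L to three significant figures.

Outflow Q = 1.26 m³/s × 3.156e+07 s/yr = 3.976e+07 m³/yr.
Steady-state CSTR mass balance: W = Q·C + k·V·C, so C = W/(Q + kV).
Q + kV = 3.976e+07 + 8.8·5.5e+08 = 4.88e+09 m³/yr.
C = 256/4.88e+09 = 5.246e-08 kg/m³ = 5.246e-05 mg/L = 0.05246 µg/L.

0.0525 µg/L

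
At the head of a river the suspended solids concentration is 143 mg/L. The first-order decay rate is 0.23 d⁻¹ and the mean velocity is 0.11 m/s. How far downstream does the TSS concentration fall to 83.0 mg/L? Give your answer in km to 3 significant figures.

22.5 km

From C = C₀·e^(−kt), t = ln(C₀/C)/k = ln(143/83.0)/0.23 = 0.544/0.23 = 2.365 d.
Distance = v·t = 0.11 m/s × 2.044e+05 s = 2.248e+04 m = 22.48 km.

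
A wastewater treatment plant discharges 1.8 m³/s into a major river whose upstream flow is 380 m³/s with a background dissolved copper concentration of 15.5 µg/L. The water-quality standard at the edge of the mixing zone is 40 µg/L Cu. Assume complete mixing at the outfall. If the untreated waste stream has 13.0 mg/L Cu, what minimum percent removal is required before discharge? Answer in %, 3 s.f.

59.9 %

15.5 µg/L = 0.0155 mg/L.
40 µg/L = 0.04 mg/L.
Mass balance: 0.04·381.8 = 1.8·Cₑ + 380·0.0155.
Cₑ = (15.27 − 5.89) / 1.8 = 5.212 mg/L.
Required removal = 1 − 5.212/13.0 = 59.91 %.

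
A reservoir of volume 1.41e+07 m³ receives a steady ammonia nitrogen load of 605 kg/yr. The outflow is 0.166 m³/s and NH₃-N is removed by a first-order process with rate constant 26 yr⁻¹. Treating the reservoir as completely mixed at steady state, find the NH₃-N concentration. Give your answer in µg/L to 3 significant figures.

1.63 µg/L

Outflow Q = 0.166 m³/s × 3.156e+07 s/yr = 5.239e+06 m³/yr.
Steady-state CSTR mass balance: W = Q·C + k·V·C, so C = W/(Q + kV).
Q + kV = 5.239e+06 + 26·1.41e+07 = 3.718e+08 m³/yr.
C = 605/3.718e+08 = 1.627e-06 kg/m³ = 0.001627 mg/L = 1.627 µg/L.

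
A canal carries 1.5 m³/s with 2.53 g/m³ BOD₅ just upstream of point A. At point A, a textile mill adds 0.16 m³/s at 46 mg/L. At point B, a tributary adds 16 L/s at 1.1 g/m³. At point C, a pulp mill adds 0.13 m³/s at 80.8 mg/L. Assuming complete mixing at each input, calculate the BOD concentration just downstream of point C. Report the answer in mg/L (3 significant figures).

After input A: C = (1.5·2.53 + 0.16·46) / 1.66 = 6.72 mg/L.
16 L/s = 0.016 m³/s.
After input B: C = (1.66·6.72 + 0.016·1.1) / 1.676 = 6.666 mg/L.
After input C: C = (1.676·6.666 + 0.13·80.8) / 1.806 = 12 mg/L.

12.0 mg/L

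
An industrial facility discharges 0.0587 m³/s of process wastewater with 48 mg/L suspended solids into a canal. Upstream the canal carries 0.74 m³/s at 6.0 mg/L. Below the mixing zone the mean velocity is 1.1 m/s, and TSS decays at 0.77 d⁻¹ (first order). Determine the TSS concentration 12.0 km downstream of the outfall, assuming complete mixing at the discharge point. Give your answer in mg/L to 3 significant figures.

8.24 mg/L

After complete mixing, C₀ = (0.0587·48 + 0.74·6) / 0.7987 = 9.087 mg/L.
Travel time t = 1.2e+04 m / 1.1 m/s = 1.091e+04 s = 0.1263 d.
C = 9.087·exp(−0.77·0.1263) = 9.087·0.9074 = 8.245 mg/L.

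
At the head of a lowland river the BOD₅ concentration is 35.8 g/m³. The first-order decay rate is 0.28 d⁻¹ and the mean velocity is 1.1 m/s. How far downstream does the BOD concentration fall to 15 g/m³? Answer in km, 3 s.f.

From C = C₀·e^(−kt), t = ln(C₀/C)/k = ln(35.8/15)/0.28 = 0.8699/0.28 = 3.107 d.
Distance = v·t = 1.1 m/s × 2.684e+05 s = 2.953e+05 m = 295.3 km.

295 km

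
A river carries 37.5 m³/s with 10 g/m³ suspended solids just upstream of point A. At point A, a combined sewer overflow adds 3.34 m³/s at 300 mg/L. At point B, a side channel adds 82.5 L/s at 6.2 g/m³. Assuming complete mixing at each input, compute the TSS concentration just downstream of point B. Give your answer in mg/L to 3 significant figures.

After input A: C = (37.5·10 + 3.34·300) / 40.84 = 33.72 mg/L.
82.5 L/s = 0.0825 m³/s.
After input B: C = (40.84·33.72 + 0.0825·6.2) / 40.92 = 33.66 mg/L.

33.7 mg/L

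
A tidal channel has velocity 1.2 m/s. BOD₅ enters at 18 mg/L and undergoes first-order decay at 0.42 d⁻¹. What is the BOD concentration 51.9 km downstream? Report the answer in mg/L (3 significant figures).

14.6 mg/L

Travel time t = 51.9 km / 1.2 m/s = 5.19e+04/1.2 = 4.325e+04 s = 0.5006 d.
First-order decay: C = 18·exp(−0.42·0.5006) = 18·0.8104 = 14.59 mg/L.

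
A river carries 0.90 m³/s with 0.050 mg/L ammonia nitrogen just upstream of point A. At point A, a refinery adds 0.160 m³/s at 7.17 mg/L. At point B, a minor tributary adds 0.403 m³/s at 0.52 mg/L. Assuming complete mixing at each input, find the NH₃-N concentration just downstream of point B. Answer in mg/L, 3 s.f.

After input A: C = (0.9·0.05 + 0.16·7.17) / 1.06 = 1.125 mg/L.
After input B: C = (1.06·1.125 + 0.403·0.52) / 1.463 = 0.9581 mg/L.

0.958 mg/L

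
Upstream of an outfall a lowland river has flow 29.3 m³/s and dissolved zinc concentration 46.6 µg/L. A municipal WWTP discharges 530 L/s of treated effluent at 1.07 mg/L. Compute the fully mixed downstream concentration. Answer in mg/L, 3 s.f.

530 L/s = 0.53 m³/s.
46.6 µg/L = 0.0466 mg/L.
Conservation of mass across the mixing zone: C = (0.53·1.07 + 29.3·0.0466) / (0.53 + 29.3) = 1.932/29.83 = 0.06478 mg/L.

0.0648 mg/L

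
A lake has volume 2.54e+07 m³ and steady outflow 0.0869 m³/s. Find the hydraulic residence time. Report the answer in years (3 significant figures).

Q = 0.0869 m³/s × 3.156e+07 s/yr = 2.742e+06 m³/yr.
Hydraulic residence time τ = V/Q = 2.54e+07/2.742e+06 = 9.262 yr.

9.26 yr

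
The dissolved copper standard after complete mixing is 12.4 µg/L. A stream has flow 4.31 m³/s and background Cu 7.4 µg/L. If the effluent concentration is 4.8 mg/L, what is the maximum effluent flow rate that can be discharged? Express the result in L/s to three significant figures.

4.50 L/s

7.4 µg/L = 0.0074 mg/L.
12.4 µg/L = 0.0124 mg/L.
Mass balance at complete mixing: C_std·(Q_w + Q_r) = Q_w·C_e + Q_r·C_b.
Rearranging, Q_w = Q_r·(C_std − C_b)/(C_e − C_std) = 4.31·(0.0124 − 0.0074) / (4.8 − 0.0124) = 0.004501 m³/s.
= 4.501 L/s.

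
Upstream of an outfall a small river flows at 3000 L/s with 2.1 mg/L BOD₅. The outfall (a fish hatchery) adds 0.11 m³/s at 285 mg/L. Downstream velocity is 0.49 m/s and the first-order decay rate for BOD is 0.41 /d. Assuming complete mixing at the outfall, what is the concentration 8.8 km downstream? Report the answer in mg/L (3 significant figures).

3000 L/s = 3 m³/s.
After complete mixing, C₀ = (0.11·285 + 3·2.1) / 3.11 = 12.11 mg/L.
Travel time t = 8800 m / 0.49 m/s = 1.796e+04 s = 0.2079 d.
C = 12.11·exp(−0.41·0.2079) = 12.11·0.9183 = 11.12 mg/L.

11.1 mg/L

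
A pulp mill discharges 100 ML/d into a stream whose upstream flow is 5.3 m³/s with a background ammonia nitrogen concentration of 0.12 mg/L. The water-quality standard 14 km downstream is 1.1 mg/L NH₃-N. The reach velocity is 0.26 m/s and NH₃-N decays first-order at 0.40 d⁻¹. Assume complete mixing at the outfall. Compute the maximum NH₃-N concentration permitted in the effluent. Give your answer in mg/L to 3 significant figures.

7.33 mg/L

100 ML/d = 1.157 m³/s.
Travel time to the compliance point: t = 1.4e+04/0.26 = 5.385e+04 s = 0.6232 d; decay factor exp(−0.40·0.6232) = 0.7794.
So the concentration just after mixing may be at most 1.1/0.7794 = 1.411 mg/L.
Mass balance: 1.411·6.457 = 1.157·Cₑ + 5.3·0.12.
Cₑ = (9.114 − 0.636) / 1.157 = 7.325 mg/L.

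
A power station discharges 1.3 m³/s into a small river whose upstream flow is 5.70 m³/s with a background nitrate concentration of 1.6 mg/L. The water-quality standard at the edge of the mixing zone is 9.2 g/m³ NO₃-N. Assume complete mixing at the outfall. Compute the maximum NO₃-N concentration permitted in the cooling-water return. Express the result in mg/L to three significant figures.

Mass balance: 9.2·7 = 1.3·Cₑ + 5.7·1.6.
Cₑ = (64.4 − 9.12) / 1.3 = 42.52 mg/L.

42.5 mg/L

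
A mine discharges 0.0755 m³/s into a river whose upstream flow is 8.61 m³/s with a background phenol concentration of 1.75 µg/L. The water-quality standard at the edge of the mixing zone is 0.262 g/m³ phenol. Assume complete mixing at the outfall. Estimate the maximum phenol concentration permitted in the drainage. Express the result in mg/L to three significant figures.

29.9 mg/L

1.75 µg/L = 0.00175 mg/L.
Mass balance: 0.262·8.685 = 0.0755·Cₑ + 8.61·0.00175.
Cₑ = (2.276 − 0.01507) / 0.0755 = 29.94 mg/L.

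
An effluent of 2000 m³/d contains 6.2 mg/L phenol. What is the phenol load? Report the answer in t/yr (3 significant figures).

2000 m³/d = 0.02315 m³/s.
Mass flux = Q·C = 0.02315 m³/s × 6.2 g/m³ = 0.1435 g/s.
= 0.1435 g/s × 31.56 = 4.529 t/yr.

4.53 t/yr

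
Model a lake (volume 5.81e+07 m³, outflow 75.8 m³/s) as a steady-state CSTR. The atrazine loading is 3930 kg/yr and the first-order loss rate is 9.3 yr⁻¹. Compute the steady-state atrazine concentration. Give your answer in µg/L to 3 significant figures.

Outflow Q = 75.8 m³/s × 3.156e+07 s/yr = 2.392e+09 m³/yr.
Steady-state CSTR mass balance: W = Q·C + k·V·C, so C = W/(Q + kV).
Q + kV = 2.392e+09 + 9.3·5.81e+07 = 2.932e+09 m³/yr.
C = 3930/2.932e+09 = 1.34e-06 kg/m³ = 0.00134 mg/L = 1.34 µg/L.

1.34 µg/L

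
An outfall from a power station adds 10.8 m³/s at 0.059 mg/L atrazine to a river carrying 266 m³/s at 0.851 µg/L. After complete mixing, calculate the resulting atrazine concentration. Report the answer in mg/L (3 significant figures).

0.851 µg/L = 0.000851 mg/L.
Flow-weighted mixing gives C = (10.8·0.059 + 266·0.000851) / (10.8 + 266) = 0.8636/276.8 = 0.00312 mg/L.

0.00312 mg/L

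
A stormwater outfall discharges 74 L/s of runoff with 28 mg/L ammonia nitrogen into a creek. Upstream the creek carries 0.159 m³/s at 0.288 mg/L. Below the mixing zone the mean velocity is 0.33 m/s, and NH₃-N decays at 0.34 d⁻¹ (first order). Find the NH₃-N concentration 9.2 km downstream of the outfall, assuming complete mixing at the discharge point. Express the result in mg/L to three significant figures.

8.14 mg/L

74 L/s = 0.074 m³/s.
After complete mixing, C₀ = (0.074·28 + 0.159·0.288) / 0.233 = 9.089 mg/L.
Travel time t = 9200 m / 0.33 m/s = 2.788e+04 s = 0.3227 d.
C = 9.089·exp(−0.34·0.3227) = 9.089·0.8961 = 8.145 mg/L.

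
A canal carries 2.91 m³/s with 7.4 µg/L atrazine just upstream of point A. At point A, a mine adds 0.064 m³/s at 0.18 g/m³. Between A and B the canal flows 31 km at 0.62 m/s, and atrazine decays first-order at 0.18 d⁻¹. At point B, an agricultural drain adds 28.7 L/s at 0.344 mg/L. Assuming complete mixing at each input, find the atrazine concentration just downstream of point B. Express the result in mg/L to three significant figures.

0.0132 mg/L

7.4 µg/L = 0.0074 mg/L.
After input A: C = (2.91·0.0074 + 0.064·0.18) / 2.974 = 0.01111 mg/L.
Over the 31 km reach to input B (t = 5e+04 s = 0.5787 d), decay gives C = 0.01111·exp(−0.18·0.5787) = 0.01001 mg/L.
28.7 L/s = 0.0287 m³/s.
After input B: C = (2.974·0.01001 + 0.0287·0.344) / 3.003 = 0.01321 mg/L.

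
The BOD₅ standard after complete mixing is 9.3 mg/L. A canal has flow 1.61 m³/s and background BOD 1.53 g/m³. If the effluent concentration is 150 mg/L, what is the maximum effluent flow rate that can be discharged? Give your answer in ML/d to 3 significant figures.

Mass balance at complete mixing: C_std·(Q_w + Q_r) = Q_w·C_e + Q_r·C_b.
Rearranging, Q_w = Q_r·(C_std − C_b)/(C_e − C_std) = 1.61·(9.3 − 1.53) / (150 − 9.3) = 0.08891 m³/s.
= 7.682 ML/d.

7.68 ML/d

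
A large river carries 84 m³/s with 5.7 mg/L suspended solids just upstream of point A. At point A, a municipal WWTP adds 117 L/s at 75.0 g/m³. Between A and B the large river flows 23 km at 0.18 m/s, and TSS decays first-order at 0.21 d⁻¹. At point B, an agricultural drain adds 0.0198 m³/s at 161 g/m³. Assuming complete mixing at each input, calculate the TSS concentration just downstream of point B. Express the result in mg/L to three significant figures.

117 L/s = 0.117 m³/s.
After input A: C = (84·5.7 + 0.117·75) / 84.12 = 5.796 mg/L.
Over the 23 km reach to input B (t = 1.278e+05 s = 1.479 d), decay gives C = 5.796·exp(−0.21·1.479) = 4.249 mg/L.
After input B: C = (84.12·4.249 + 0.0198·161) / 84.14 = 4.286 mg/L.

4.29 mg/L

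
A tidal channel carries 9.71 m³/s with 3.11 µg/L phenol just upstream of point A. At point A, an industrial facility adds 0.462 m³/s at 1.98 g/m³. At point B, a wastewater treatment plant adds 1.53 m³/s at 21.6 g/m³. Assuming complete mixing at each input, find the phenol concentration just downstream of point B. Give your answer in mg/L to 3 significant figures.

3.11 µg/L = 0.00311 mg/L.
After input A: C = (9.71·0.00311 + 0.462·1.98) / 10.17 = 0.0929 mg/L.
After input B: C = (10.17·0.0929 + 1.53·21.6) / 11.7 = 2.905 mg/L.

2.90 mg/L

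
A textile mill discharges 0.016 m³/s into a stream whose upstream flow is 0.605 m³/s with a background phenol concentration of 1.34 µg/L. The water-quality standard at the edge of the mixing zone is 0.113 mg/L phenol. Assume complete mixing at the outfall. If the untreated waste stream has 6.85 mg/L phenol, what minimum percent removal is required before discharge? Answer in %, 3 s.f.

1.34 µg/L = 0.00134 mg/L.
Mass balance: 0.113·0.621 = 0.016·Cₑ + 0.605·0.00134.
Cₑ = (0.07017 − 0.0008107) / 0.016 = 4.335 mg/L.
Required removal = 1 − 4.335/6.85 = 36.71 %.

36.7 %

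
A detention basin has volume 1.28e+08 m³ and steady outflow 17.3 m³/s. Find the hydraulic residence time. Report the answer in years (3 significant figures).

0.234 yr

Q = 17.3 m³/s × 3.156e+07 s/yr = 5.459e+08 m³/yr.
Hydraulic residence time τ = V/Q = 1.28e+08/5.459e+08 = 0.2345 yr.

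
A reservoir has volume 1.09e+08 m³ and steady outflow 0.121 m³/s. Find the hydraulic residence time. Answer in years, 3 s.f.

Q = 0.121 m³/s × 3.156e+07 s/yr = 3.818e+06 m³/yr.
Hydraulic residence time τ = V/Q = 1.09e+08/3.818e+06 = 28.55 yr.

28.5 yr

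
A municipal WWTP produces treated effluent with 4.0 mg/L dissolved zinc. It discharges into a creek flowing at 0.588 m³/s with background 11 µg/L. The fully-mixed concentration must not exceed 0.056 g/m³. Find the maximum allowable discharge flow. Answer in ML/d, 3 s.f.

11 µg/L = 0.011 mg/L.
Mass balance at complete mixing: C_std·(Q_w + Q_r) = Q_w·C_e + Q_r·C_b.
Rearranging, Q_w = Q_r·(C_std − C_b)/(C_e − C_std) = 0.588·(0.056 − 0.011) / (4 − 0.056) = 0.006709 m³/s.
= 0.5797 ML/d.

0.580 ML/d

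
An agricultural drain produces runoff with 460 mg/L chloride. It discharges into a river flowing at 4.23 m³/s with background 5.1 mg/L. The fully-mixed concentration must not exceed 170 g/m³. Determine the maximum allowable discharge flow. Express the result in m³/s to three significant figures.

Mass balance at complete mixing: C_std·(Q_w + Q_r) = Q_w·C_e + Q_r·C_b.
Rearranging, Q_w = Q_r·(C_std − C_b)/(C_e − C_std) = 4.23·(170 − 5.1) / (460 − 170) = 2.405 m³/s.

2.41 m³/s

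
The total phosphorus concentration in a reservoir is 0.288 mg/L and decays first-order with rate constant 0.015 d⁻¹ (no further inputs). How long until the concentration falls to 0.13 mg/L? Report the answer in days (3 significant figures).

53.0 d

t = ln(C₀/C)/k = ln(0.288/0.13)/0.015 = 0.7954/0.015 = 53.03 d.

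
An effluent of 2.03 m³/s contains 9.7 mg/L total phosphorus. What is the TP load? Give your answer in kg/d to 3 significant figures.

Mass flux = Q·C = 2.03 m³/s × 9.7 g/m³ = 19.69 g/s.
= 19.69 g/s × 86.4 = 1701 kg/d.

1700 kg/d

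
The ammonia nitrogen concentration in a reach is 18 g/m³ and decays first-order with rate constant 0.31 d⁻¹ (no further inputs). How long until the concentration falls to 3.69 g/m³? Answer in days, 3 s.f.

5.11 d

t = ln(C₀/C)/k = ln(18/3.69)/0.31 = 1.585/0.31 = 5.112 d.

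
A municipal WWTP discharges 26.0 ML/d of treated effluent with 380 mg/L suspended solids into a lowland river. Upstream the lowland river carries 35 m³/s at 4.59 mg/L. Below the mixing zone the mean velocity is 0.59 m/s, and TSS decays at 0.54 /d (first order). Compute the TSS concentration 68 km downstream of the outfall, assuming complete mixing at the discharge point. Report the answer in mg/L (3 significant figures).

26.0 ML/d = 0.3009 m³/s.
After complete mixing, C₀ = (0.3009·380 + 35·4.59) / 35.3 = 7.79 mg/L.
Travel time t = 6.8e+04 m / 0.59 m/s = 1.153e+05 s = 1.334 d.
C = 7.79·exp(−0.54·1.334) = 7.79·0.4866 = 3.791 mg/L.

3.79 mg/L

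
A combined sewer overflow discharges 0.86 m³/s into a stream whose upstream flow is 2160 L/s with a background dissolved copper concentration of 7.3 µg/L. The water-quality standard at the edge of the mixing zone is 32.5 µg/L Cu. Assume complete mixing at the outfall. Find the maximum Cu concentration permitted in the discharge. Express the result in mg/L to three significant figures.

2160 L/s = 2.16 m³/s.
7.3 µg/L = 0.0073 mg/L.
32.5 µg/L = 0.0325 mg/L.
Mass balance: 0.0325·3.02 = 0.86·Cₑ + 2.16·0.0073.
Cₑ = (0.09815 − 0.01577) / 0.86 = 0.09579 mg/L.

0.0958 mg/L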